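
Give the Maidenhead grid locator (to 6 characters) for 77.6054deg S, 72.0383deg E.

MB62aj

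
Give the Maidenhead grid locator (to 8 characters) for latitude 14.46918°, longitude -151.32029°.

Add 180° to longitude and 90° to latitude: 28.67971, 104.46918.
Field: lon ⌊28.67971/20⌋ = 1 → B; lat ⌊104.46918/10⌋ = 10 → K.
Square: lon ⌊8.67971/2⌋ = 4; lat ⌊4.46918/1⌋ = 4.
Subsquare: lon ⌊0.67971/0.0833333⌋ = 8 → i; lat ⌊0.46918/0.0416667⌋ = 11 → l.
Extended square: lon ⌊0.01304/0.00833333⌋ = 1; lat ⌊0.01085/0.00416667⌋ = 2.

BK44il12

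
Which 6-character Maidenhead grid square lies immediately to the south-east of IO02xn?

IO12am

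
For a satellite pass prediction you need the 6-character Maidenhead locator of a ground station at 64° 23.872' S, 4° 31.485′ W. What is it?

Offset from 180°W / 90°S: lon 175.4752°, lat 25.6021°.
Field: lon ⌊175.4752/20⌋ = 8 → I; lat ⌊25.6021/10⌋ = 2 → C.
Square: lon ⌊15.4752/2⌋ = 7; lat ⌊5.6021/1⌋ = 5.
Subsquare: lon ⌊1.4752/0.0833333⌋ = 17 → r; lat ⌊0.6021/0.0416667⌋ = 14 → o.

IC75ro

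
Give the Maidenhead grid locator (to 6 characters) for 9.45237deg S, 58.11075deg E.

LI90bn

Offset from 180°W / 90°S: lon 238.1107°, lat 80.5476°.
Field: lon ⌊238.1107/20⌋ = 11 → L; lat ⌊80.5476/10⌋ = 8 → I.
Square: lon ⌊18.1107/2⌋ = 9; lat ⌊0.5476/1⌋ = 0.
Subsquare: lon ⌊0.1107/0.0833333⌋ = 1 → b; lat ⌊0.5476/0.0416667⌋ = 13 → n.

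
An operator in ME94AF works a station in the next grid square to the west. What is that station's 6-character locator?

ME84xf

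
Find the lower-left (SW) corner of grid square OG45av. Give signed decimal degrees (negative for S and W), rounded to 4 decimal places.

Field O=14, G=6: +14·20° lon, +6·10° lat → SW at lon 100°, lat -30°.
Square 4, 5: +4·2° lon, +5·1° lat → SW at lon 108°, lat -25°.
Subsquare a=0, v=21: +0·0.0833333° lon, +21·0.0416667° lat → SW at lon 108°, lat -24.125°.
latitude -24.1250, longitude 108.0000.

-24.1250, 108.0000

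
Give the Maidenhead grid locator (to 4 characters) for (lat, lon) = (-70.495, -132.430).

Offset from 180°W / 90°S: lon 47.57°, lat 19.50°.
Field: lon ⌊47.57/20⌋ = 2 → C; lat ⌊19.50/10⌋ = 1 → B.
Square: lon ⌊7.57/2⌋ = 3; lat ⌊9.50/1⌋ = 9.

CB39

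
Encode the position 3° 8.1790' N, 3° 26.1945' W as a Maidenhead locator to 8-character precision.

Add 180° to longitude and 90° to latitude: 176.56342, 93.13632.
Field: 176.56342/20 → 8 → I, 93.13632/10 → 9 → J; chars IJ.
Square: 16.56342/2 → 8, 3.13632/1 → 3; chars 83.
Subsquare: 0.56342/0.0833333 → 6 → g, 0.13632/0.0416667 → 3 → d; chars gd.
Extended square: 0.06342/0.00833333 → 7, 0.01132/0.00416667 → 2; chars 72.

IJ83gd72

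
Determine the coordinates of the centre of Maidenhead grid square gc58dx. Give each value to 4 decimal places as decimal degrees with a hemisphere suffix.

61.0208° S, 49.7083° W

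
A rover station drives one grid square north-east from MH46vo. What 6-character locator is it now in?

Longitude subsquare v = 21; +1 → 22 = w.
Latitude subsquare o = 14; +1 → 15 = p.

MH46wp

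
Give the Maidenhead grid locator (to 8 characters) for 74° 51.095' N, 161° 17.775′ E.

RQ04pu54

Shift to the Maidenhead origin (180°W, 90°S): lon 341.29625, lat 164.85158.
Field (20°×10°, letters A–R): lon ⌊341.29625/20⌋ = 17 → R; lat ⌊164.85158/10⌋ = 16 → Q.
Square (2°×1°, digits 0–9): lon ⌊1.29625/2⌋ = 0; lat ⌊4.85158/1⌋ = 4.
Subsquare (5′×2.5′, letters a–x): lon ⌊1.29625/0.0833333⌋ = 15 → p; lat ⌊0.85158/0.0416667⌋ = 20 → u.
Extended square (30″×15″, digits 0–9): lon ⌊0.04625/0.00833333⌋ = 5; lat ⌊0.01825/0.00416667⌋ = 4.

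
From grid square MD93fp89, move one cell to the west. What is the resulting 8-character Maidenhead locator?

MD93fp79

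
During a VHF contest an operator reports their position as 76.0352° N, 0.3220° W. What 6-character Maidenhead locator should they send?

IQ96ua

Shift to the Maidenhead origin (180°W, 90°S): lon 179.6780, lat 166.0352.
Field: 179.6780/20 → 8 → I, 166.0352/10 → 16 → Q; chars IQ.
Square: 19.6780/2 → 9, 6.0352/1 → 6; chars 96.
Subsquare: 1.6780/0.0833333 → 20 → u, 0.0352/0.0416667 → 0 → a; chars ua.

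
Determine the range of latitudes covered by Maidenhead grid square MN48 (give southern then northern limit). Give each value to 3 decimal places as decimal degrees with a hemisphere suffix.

Field M=12, N=13: +12·20° lon, +13·10° lat → SW at lon 60°, lat 40°.
Square 4, 8: +4·2° lon, +8·1° lat → SW at lon 68°, lat 48°.
Cell spans 2° lon × 1° lat.
south 48.000° N, north 49.000° N.

48.000° N, 49.000° N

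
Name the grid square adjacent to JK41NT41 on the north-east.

JK41nt52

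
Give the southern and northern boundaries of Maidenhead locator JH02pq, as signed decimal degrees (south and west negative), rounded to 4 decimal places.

-17.3333, -17.2917

Field J=9, H=7: +9·20° lon, +7·10° lat → SW at lon 0°, lat -20°.
Square 0, 2: +0·2° lon, +2·1° lat → SW at lon 0°, lat -18°.
Subsquare p=15, q=16: +15·0.0833333° lon, +16·0.0416667° lat → SW at lon 1.25°, lat -17.3333°.
Cell spans 0.0833333° lon × 0.0416667° lat.
south -17.3333, north -17.2917.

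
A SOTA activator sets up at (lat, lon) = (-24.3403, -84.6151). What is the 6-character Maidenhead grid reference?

EG75qp

Add 180° to longitude and 90° to latitude: 95.3849, 65.6597.
Field: 95.3849/20 → 4 → E, 65.6597/10 → 6 → G; chars EG.
Square: 15.3849/2 → 7, 5.6597/1 → 5; chars 75.
Subsquare: 1.3849/0.0833333 → 16 → q, 0.6597/0.0416667 → 15 → p; chars qp.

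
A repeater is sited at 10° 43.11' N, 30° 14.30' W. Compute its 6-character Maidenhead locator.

HK40vr

Offset from 180°W / 90°S: lon 149.7617°, lat 100.7185°.
Field: lon ⌊149.7617/20⌋ = 7 → H; lat ⌊100.7185/10⌋ = 10 → K.
Square: lon ⌊9.7617/2⌋ = 4; lat ⌊0.7185/1⌋ = 0.
Subsquare: lon ⌊1.7617/0.0833333⌋ = 21 → v; lat ⌊0.7185/0.0416667⌋ = 17 → r.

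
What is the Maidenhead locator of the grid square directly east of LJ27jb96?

LJ27kb06

Longitude extended square 9; +1 → 10, wraps to 0, carry into subsquare.
Longitude subsquare j = 9; +1 → 10 = k.
The latitude characters are unchanged.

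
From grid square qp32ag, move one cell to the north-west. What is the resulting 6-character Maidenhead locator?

QP22xh

Longitude subsquare a = 0; −1 → -1, wraps to 23 = x, carry into square.
Longitude square 3; −1 → 2.
Latitude subsquare g = 6; +1 → 7 = h.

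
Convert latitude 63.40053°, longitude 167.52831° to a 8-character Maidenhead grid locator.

RP33sj36

Add 180° to longitude and 90° to latitude: 347.52831, 153.40053.
Field: 347.52831/20 → 17 → R, 153.40053/10 → 15 → P; chars RP.
Square: 7.52831/2 → 3, 3.40053/1 → 3; chars 33.
Subsquare: 1.52831/0.0833333 → 18 → s, 0.40053/0.0416667 → 9 → j; chars sj.
Extended square: 0.02831/0.00833333 → 3, 0.02553/0.00416667 → 6; chars 36.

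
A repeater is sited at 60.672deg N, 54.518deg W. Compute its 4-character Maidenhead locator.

GP20

Shift to the Maidenhead origin (180°W, 90°S): lon 125.48, lat 150.67.
Field (20°×10°, letters A–R): 125.48/20 → 6 → G, 150.67/10 → 15 → P; chars GP.
Square (2°×1°, digits 0–9): 5.48/2 → 2, 0.67/1 → 0; chars 20.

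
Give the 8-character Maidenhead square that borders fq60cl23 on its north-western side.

Longitude extended square 2; −1 → 1.
Latitude extended square 3; +1 → 4.

FQ60cl14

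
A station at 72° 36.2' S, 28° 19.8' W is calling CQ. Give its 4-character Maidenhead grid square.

Offset from 180°W / 90°S: lon 151.67°, lat 17.40°.
Field: 151.67/20 → 7 → H, 17.40/10 → 1 → B; chars HB.
Square: 11.67/2 → 5, 7.40/1 → 7; chars 57.

HB57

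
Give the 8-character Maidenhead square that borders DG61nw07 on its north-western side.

DG61mw98

Longitude extended square 0; −1 → -1, wraps to 9, carry into subsquare.
Longitude subsquare n = 13; −1 → 12 = m.
Latitude extended square 7; +1 → 8.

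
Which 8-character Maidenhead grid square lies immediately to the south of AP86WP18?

AP86wp17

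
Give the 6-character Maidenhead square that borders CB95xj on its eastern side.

DB05aj

Longitude subsquare x = 23; +1 → 24, wraps to 0 = a, carry into square.
Longitude square 9; +1 → 10, wraps to 0, carry into field.
Longitude field C = 2; +1 → 3 = D.
The latitude characters are unchanged.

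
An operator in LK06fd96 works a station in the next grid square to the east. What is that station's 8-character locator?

LK06gd06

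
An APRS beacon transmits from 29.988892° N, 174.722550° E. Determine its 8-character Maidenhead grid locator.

RL79ix67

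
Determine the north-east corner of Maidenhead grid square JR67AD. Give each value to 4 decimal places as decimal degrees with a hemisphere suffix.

87.1667° N, 12.0833° E

Field J=9, R=17: +9·20° lon, +17·10° lat → SW at lon 0°, lat 80°.
Square 6, 7: +6·2° lon, +7·1° lat → SW at lon 12°, lat 87°.
Subsquare a=0, d=3: +0·0.0833333° lon, +3·0.0416667° lat → SW at lon 12°, lat 87.125°.
Cell spans 0.0833333° lon × 0.0416667° lat. NE corner is SW corner plus one full cell.
latitude 87.1667° N, longitude 12.0833° E.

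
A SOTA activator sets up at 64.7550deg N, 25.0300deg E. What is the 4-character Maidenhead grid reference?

KP24

Shift to the Maidenhead origin (180°W, 90°S): lon 205.03, lat 154.75.
Field: lon ⌊205.03/20⌋ = 10 → K; lat ⌊154.75/10⌋ = 15 → P.
Square: lon ⌊5.03/2⌋ = 2; lat ⌊4.75/1⌋ = 4.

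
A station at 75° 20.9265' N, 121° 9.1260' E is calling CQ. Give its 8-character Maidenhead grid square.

PQ05ni83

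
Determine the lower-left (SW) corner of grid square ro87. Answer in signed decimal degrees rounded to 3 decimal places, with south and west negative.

Field R=17, O=14: +17·20° lon, +14·10° lat → SW at lon 160°, lat 50°.
Square 8, 7: +8·2° lon, +7·1° lat → SW at lon 176°, lat 57°.
latitude 57.000, longitude 176.000.

57.000, 176.000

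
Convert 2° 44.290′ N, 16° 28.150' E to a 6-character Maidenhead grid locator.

JJ82fr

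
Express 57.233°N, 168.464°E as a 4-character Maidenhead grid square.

RO47

Shift to the Maidenhead origin (180°W, 90°S): lon 348.46, lat 147.23.
Field (20°×10°, letters A–R): lon ⌊348.46/20⌋ = 17 → R; lat ⌊147.23/10⌋ = 14 → O.
Square (2°×1°, digits 0–9): lon ⌊8.46/2⌋ = 4; lat ⌊7.23/1⌋ = 7.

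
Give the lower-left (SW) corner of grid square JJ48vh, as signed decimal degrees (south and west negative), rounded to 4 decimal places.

8.2917, 9.7500

Field J=9, J=9: +9·20° lon, +9·10° lat → SW at lon 0°, lat 0°.
Square 4, 8: +4·2° lon, +8·1° lat → SW at lon 8°, lat 8°.
Subsquare v=21, h=7: +21·0.0833333° lon, +7·0.0416667° lat → SW at lon 9.75°, lat 8.29167°.
latitude 8.2917, longitude 9.7500.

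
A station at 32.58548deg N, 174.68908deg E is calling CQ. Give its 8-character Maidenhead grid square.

Shift to the Maidenhead origin (180°W, 90°S): lon 354.68908, lat 122.58548.
Field: 354.68908/20 → 17 → R, 122.58548/10 → 12 → M; chars RM.
Square: 14.68908/2 → 7, 2.58548/1 → 2; chars 72.
Subsquare: 0.68908/0.0833333 → 8 → i, 0.58548/0.0416667 → 14 → o; chars io.
Extended square: 0.02241/0.00833333 → 2, 0.00215/0.00416667 → 0; chars 20.

RM72io20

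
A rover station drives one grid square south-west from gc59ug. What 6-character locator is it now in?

GC59tf

Longitude subsquare u = 20; −1 → 19 = t.
Latitude subsquare g = 6; −1 → 5 = f.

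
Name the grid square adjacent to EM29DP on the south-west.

EM29co

Longitude subsquare d = 3; −1 → 2 = c.
Latitude subsquare p = 15; −1 → 14 = o.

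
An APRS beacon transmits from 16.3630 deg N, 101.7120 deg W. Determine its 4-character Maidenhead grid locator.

DK96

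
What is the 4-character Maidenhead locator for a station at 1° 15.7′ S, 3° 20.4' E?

JI18

Add 180° to longitude and 90° to latitude: 183.34, 88.74.
Field (20°×10°, letters A–R): lon ⌊183.34/20⌋ = 9 → J; lat ⌊88.74/10⌋ = 8 → I.
Square (2°×1°, digits 0–9): lon ⌊3.34/2⌋ = 1; lat ⌊8.74/1⌋ = 8.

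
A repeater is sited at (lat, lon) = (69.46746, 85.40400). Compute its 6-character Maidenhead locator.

Add 180° to longitude and 90° to latitude: 265.4040, 159.4675.
Field: 265.4040/20 → 13 → N, 159.4675/10 → 15 → P; chars NP.
Square: 5.4040/2 → 2, 9.4675/1 → 9; chars 29.
Subsquare: 1.4040/0.0833333 → 16 → q, 0.4675/0.0416667 → 11 → l; chars ql.

NP29ql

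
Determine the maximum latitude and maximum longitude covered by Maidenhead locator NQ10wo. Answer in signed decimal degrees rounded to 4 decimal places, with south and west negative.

70.6250, 83.9167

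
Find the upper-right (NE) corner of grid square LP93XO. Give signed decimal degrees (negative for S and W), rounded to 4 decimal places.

Field L=11, P=15: +11·20° lon, +15·10° lat → SW at lon 40°, lat 60°.
Square 9, 3: +9·2° lon, +3·1° lat → SW at lon 58°, lat 63°.
Subsquare x=23, o=14: +23·0.0833333° lon, +14·0.0416667° lat → SW at lon 59.9167°, lat 63.5833°.
Cell spans 0.0833333° lon × 0.0416667° lat. NE corner is SW corner plus one full cell.
latitude 63.6250, longitude 60.0000.

63.6250, 60.0000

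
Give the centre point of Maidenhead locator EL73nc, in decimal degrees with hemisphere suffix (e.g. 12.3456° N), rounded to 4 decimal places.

Field E=4, L=11: +4·20° lon, +11·10° lat → SW at lon -100°, lat 20°.
Square 7, 3: +7·2° lon, +3·1° lat → SW at lon -86°, lat 23°.
Subsquare n=13, c=2: +13·0.0833333° lon, +2·0.0416667° lat → SW at lon -84.9167°, lat 23.0833°.
Cell spans 0.0833333° lon × 0.0416667° lat. Centre is SW corner plus half of each.
latitude 23.1042° N, longitude 84.8750° W.

23.1042° N, 84.8750° W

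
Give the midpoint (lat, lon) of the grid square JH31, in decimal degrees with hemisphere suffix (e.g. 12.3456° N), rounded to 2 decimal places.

Field J=9, H=7: +9·20° lon, +7·10° lat → SW at lon 0°, lat -20°.
Square 3, 1: +3·2° lon, +1·1° lat → SW at lon 6°, lat -19°.
Cell spans 2° lon × 1° lat. Centre is SW corner plus half of each.
latitude 18.50° S, longitude 7.00° E.

18.50° S, 7.00° E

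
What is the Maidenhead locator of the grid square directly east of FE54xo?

FE64ao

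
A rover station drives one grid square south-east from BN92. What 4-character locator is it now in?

Longitude square 9; +1 → 10, wraps to 0, carry into field.
Longitude field B = 1; +1 → 2 = C.
Latitude square 2; −1 → 1.

CN01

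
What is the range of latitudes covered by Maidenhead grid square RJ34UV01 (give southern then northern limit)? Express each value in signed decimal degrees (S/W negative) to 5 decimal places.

Field R=17, J=9: +17·20° lon, +9·10° lat → SW at lon 160°, lat 0°.
Square 3, 4: +3·2° lon, +4·1° lat → SW at lon 166°, lat 4°.
Subsquare u=20, v=21: +20·0.0833333° lon, +21·0.0416667° lat → SW at lon 167.667°, lat 4.875°.
Extended square 0, 1: +0·0.00833333° lon, +1·0.00416667° lat → SW at lon 167.667°, lat 4.87917°.
Cell spans 0.00833333° lon × 0.00416667° lat.
south 4.87917, north 4.88333.

4.87917, 4.88333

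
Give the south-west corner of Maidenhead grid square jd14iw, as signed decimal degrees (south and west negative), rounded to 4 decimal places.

-55.0833, 2.6667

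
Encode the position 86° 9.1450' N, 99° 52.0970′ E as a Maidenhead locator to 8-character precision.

NR96wd46

Shift to the Maidenhead origin (180°W, 90°S): lon 279.86828, lat 176.15242.
Field: lon ⌊279.86828/20⌋ = 13 → N; lat ⌊176.15242/10⌋ = 17 → R.
Square: lon ⌊19.86828/2⌋ = 9; lat ⌊6.15242/1⌋ = 6.
Subsquare: lon ⌊1.86828/0.0833333⌋ = 22 → w; lat ⌊0.15242/0.0416667⌋ = 3 → d.
Extended square: lon ⌊0.03495/0.00833333⌋ = 4; lat ⌊0.02742/0.00416667⌋ = 6.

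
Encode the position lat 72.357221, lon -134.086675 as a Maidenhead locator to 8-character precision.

CQ22wi95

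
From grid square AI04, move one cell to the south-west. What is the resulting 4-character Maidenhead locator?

Longitude square 0; −1 → -1, wraps to 9, carry into field.
Longitude field A = 0; −1 → -1, wraps to 17 = R, wrapping around the antimeridian.
Latitude square 4; −1 → 3.

RI93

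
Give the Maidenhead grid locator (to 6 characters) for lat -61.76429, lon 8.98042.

Offset from 180°W / 90°S: lon 188.9804°, lat 28.2357°.
Field: 188.9804/20 → 9 → J, 28.2357/10 → 2 → C; chars JC.
Square: 8.9804/2 → 4, 8.2357/1 → 8; chars 48.
Subsquare: 0.9804/0.0833333 → 11 → l, 0.2357/0.0416667 → 5 → f; chars lf.

JC48lf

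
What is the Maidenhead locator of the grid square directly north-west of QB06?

Longitude square 0; −1 → -1, wraps to 9, carry into field.
Longitude field Q = 16; −1 → 15 = P.
Latitude square 6; +1 → 7.

PB97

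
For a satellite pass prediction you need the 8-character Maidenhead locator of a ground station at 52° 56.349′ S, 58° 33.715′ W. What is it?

GD07rb24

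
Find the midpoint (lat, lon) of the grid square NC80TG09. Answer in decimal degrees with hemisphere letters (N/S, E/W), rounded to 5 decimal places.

Field N=13, C=2: +13·20° lon, +2·10° lat → SW at lon 80°, lat -70°.
Square 8, 0: +8·2° lon, +0·1° lat → SW at lon 96°, lat -70°.
Subsquare t=19, g=6: +19·0.0833333° lon, +6·0.0416667° lat → SW at lon 97.5833°, lat -69.75°.
Extended square 0, 9: +0·0.00833333° lon, +9·0.00416667° lat → SW at lon 97.5833°, lat -69.7125°.
Cell spans 0.00833333° lon × 0.00416667° lat. Centre is SW corner plus half of each.
latitude 69.71042° S, longitude 97.58750° E.

69.71042° S, 97.58750° E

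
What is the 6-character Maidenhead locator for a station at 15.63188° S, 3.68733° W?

IH84di

Shift to the Maidenhead origin (180°W, 90°S): lon 176.3127, lat 74.3681.
Field: lon ⌊176.3127/20⌋ = 8 → I; lat ⌊74.3681/10⌋ = 7 → H.
Square: lon ⌊16.3127/2⌋ = 8; lat ⌊4.3681/1⌋ = 4.
Subsquare: lon ⌊0.3127/0.0833333⌋ = 3 → d; lat ⌊0.3681/0.0416667⌋ = 8 → i.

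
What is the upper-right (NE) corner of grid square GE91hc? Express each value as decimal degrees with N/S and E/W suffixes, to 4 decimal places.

48.8750° S, 41.3333° W

Field G=6, E=4: +6·20° lon, +4·10° lat → SW at lon -60°, lat -50°.
Square 9, 1: +9·2° lon, +1·1° lat → SW at lon -42°, lat -49°.
Subsquare h=7, c=2: +7·0.0833333° lon, +2·0.0416667° lat → SW at lon -41.4167°, lat -48.9167°.
Cell spans 0.0833333° lon × 0.0416667° lat. NE corner is SW corner plus one full cell.
latitude 48.8750° S, longitude 41.3333° W.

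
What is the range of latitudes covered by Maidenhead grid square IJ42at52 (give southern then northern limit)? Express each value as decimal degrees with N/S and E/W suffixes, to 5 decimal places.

2.80000° N, 2.80417° N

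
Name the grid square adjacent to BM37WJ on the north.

BM37wk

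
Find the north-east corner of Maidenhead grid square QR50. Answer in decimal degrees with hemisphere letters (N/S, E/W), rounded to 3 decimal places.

81.000° N, 152.000° E

Field Q=16, R=17: +16·20° lon, +17·10° lat → SW at lon 140°, lat 80°.
Square 5, 0: +5·2° lon, +0·1° lat → SW at lon 150°, lat 80°.
Cell spans 2° lon × 1° lat. NE corner is SW corner plus one full cell.
latitude 81.000° N, longitude 152.000° E.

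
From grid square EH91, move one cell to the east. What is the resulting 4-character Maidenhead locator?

Longitude square 9; +1 → 10, wraps to 0, carry into field.
Longitude field E = 4; +1 → 5 = F.
The latitude characters are unchanged.

FH01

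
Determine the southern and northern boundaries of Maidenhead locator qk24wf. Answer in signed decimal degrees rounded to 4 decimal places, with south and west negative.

Field Q=16, K=10: +16·20° lon, +10·10° lat → SW at lon 140°, lat 10°.
Square 2, 4: +2·2° lon, +4·1° lat → SW at lon 144°, lat 14°.
Subsquare w=22, f=5: +22·0.0833333° lon, +5·0.0416667° lat → SW at lon 145.833°, lat 14.2083°.
Cell spans 0.0833333° lon × 0.0416667° lat.
south 14.2083, north 14.2500.

14.2083, 14.2500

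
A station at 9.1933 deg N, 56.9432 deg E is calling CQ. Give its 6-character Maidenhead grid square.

LJ89le

Shift to the Maidenhead origin (180°W, 90°S): lon 236.9432, lat 99.1933.
Field: lon ⌊236.9432/20⌋ = 11 → L; lat ⌊99.1933/10⌋ = 9 → J.
Square: lon ⌊16.9432/2⌋ = 8; lat ⌊9.1933/1⌋ = 9.
Subsquare: lon ⌊0.9432/0.0833333⌋ = 11 → l; lat ⌊0.1933/0.0416667⌋ = 4 → e.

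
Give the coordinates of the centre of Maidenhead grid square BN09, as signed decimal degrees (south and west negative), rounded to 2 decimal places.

49.50, -159.00

Field B=1, N=13: +1·20° lon, +13·10° lat → SW at lon -160°, lat 40°.
Square 0, 9: +0·2° lon, +9·1° lat → SW at lon -160°, lat 49°.
Cell spans 2° lon × 1° lat. Centre is SW corner plus half of each.
latitude 49.50, longitude -159.00.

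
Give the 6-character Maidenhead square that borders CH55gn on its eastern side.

CH55hn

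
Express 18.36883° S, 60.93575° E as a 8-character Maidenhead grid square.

Add 180° to longitude and 90° to latitude: 240.93575, 71.63117.
Field (20°×10°, letters A–R): lon ⌊240.93575/20⌋ = 12 → M; lat ⌊71.63117/10⌋ = 7 → H.
Square (2°×1°, digits 0–9): lon ⌊0.93575/2⌋ = 0; lat ⌊1.63117/1⌋ = 1.
Subsquare (5′×2.5′, letters a–x): lon ⌊0.93575/0.0833333⌋ = 11 → l; lat ⌊0.63117/0.0416667⌋ = 15 → p.
Extended square (30″×15″, digits 0–9): lon ⌊0.01908/0.00833333⌋ = 2; lat ⌊0.00617/0.00416667⌋ = 1.

MH01lp21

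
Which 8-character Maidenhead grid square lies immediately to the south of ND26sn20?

Latitude extended square 0; −1 → -1, wraps to 9, carry into subsquare.
Latitude subsquare n = 13; −1 → 12 = m.
The longitude characters are unchanged.

ND26sm29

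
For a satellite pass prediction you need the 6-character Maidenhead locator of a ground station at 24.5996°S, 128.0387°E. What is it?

PG45aj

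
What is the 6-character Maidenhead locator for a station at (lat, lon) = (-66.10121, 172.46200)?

Shift to the Maidenhead origin (180°W, 90°S): lon 352.4620, lat 23.8988.
Field: lon ⌊352.4620/20⌋ = 17 → R; lat ⌊23.8988/10⌋ = 2 → C.
Square: lon ⌊12.4620/2⌋ = 6; lat ⌊3.8988/1⌋ = 3.
Subsquare: lon ⌊0.4620/0.0833333⌋ = 5 → f; lat ⌊0.8988/0.0416667⌋ = 21 → v.

RC63fv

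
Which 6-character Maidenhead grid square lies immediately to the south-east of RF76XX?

RF86aw

Longitude subsquare x = 23; +1 → 24, wraps to 0 = a, carry into square.
Longitude square 7; +1 → 8.
Latitude subsquare x = 23; −1 → 22 = w.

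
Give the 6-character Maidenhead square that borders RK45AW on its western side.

Longitude subsquare a = 0; −1 → -1, wraps to 23 = x, carry into square.
Longitude square 4; −1 → 3.
The latitude characters are unchanged.

RK35xw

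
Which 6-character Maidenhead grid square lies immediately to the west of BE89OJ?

Longitude subsquare o = 14; −1 → 13 = n.
The latitude characters are unchanged.

BE89nj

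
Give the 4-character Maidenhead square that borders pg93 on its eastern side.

QG03

Longitude square 9; +1 → 10, wraps to 0, carry into field.
Longitude field P = 15; +1 → 16 = Q.
The latitude characters are unchanged.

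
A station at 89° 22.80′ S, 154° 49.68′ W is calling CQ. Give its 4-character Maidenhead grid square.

BA20

Shift to the Maidenhead origin (180°W, 90°S): lon 25.17, lat 0.62.
Field (20°×10°, letters A–R): lon ⌊25.17/20⌋ = 1 → B; lat ⌊0.62/10⌋ = 0 → A.
Square (2°×1°, digits 0–9): lon ⌊5.17/2⌋ = 2; lat ⌊0.62/1⌋ = 0.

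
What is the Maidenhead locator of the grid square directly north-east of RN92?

AN03

Longitude square 9; +1 → 10, wraps to 0, carry into field.
Longitude field R = 17; +1 → 18, wraps to 0 = A, wrapping around the antimeridian.
Latitude square 2; +1 → 3.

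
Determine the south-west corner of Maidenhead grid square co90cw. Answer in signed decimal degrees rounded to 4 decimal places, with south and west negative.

50.9167, -121.8333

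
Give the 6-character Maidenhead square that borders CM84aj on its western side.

CM74xj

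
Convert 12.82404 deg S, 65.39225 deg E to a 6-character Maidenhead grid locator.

MH27qe

Offset from 180°W / 90°S: lon 245.3922°, lat 77.1760°.
Field: lon ⌊245.3922/20⌋ = 12 → M; lat ⌊77.1760/10⌋ = 7 → H.
Square: lon ⌊5.3922/2⌋ = 2; lat ⌊7.1760/1⌋ = 7.
Subsquare: lon ⌊1.3922/0.0833333⌋ = 16 → q; lat ⌊0.1760/0.0416667⌋ = 4 → e.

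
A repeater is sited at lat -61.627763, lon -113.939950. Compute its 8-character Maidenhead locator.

Offset from 180°W / 90°S: lon 66.06005°, lat 28.37224°.
Field (20°×10°, letters A–R): 66.06005/20 → 3 → D, 28.37224/10 → 2 → C; chars DC.
Square (2°×1°, digits 0–9): 6.06005/2 → 3, 8.37224/1 → 8; chars 38.
Subsquare (5′×2.5′, letters a–x): 0.06005/0.0833333 → 0 → a, 0.37224/0.0416667 → 8 → i; chars ai.
Extended square (30″×15″, digits 0–9): 0.06005/0.00833333 → 7, 0.03890/0.00416667 → 9; chars 79.

DC38ai79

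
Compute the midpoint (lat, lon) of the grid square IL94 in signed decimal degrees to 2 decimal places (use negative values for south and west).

24.50, -1.00

Field I=8, L=11: +8·20° lon, +11·10° lat → SW at lon -20°, lat 20°.
Square 9, 4: +9·2° lon, +4·1° lat → SW at lon -2°, lat 24°.
Cell spans 2° lon × 1° lat. Centre is SW corner plus half of each.
latitude 24.50, longitude -1.00.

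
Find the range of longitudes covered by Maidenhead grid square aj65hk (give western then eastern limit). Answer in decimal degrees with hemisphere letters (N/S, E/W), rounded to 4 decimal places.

Field A=0, J=9: +0·20° lon, +9·10° lat → SW at lon -180°, lat 0°.
Square 6, 5: +6·2° lon, +5·1° lat → SW at lon -168°, lat 5°.
Subsquare h=7, k=10: +7·0.0833333° lon, +10·0.0416667° lat → SW at lon -167.417°, lat 5.41667°.
Cell spans 0.0833333° lon × 0.0416667° lat.
west 167.4167° W, east 167.3333° W.

167.4167° W, 167.3333° W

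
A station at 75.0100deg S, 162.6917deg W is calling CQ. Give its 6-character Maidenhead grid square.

Add 180° to longitude and 90° to latitude: 17.3083, 14.9900.
Field (20°×10°, letters A–R): lon ⌊17.3083/20⌋ = 0 → A; lat ⌊14.9900/10⌋ = 1 → B.
Square (2°×1°, digits 0–9): lon ⌊17.3083/2⌋ = 8; lat ⌊4.9900/1⌋ = 4.
Subsquare (5′×2.5′, letters a–x): lon ⌊1.3083/0.0833333⌋ = 15 → p; lat ⌊0.9900/0.0416667⌋ = 23 → x.

AB84px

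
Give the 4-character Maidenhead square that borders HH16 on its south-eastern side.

Longitude square 1; +1 → 2.
Latitude square 6; −1 → 5.

HH25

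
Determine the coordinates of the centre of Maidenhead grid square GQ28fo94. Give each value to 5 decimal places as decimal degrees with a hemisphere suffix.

78.60208° N, 55.50417° W

Field G=6, Q=16: +6·20° lon, +16·10° lat → SW at lon -60°, lat 70°.
Square 2, 8: +2·2° lon, +8·1° lat → SW at lon -56°, lat 78°.
Subsquare f=5, o=14: +5·0.0833333° lon, +14·0.0416667° lat → SW at lon -55.5833°, lat 78.5833°.
Extended square 9, 4: +9·0.00833333° lon, +4·0.00416667° lat → SW at lon -55.5083°, lat 78.6°.
Cell spans 0.00833333° lon × 0.00416667° lat. Centre is SW corner plus half of each.
latitude 78.60208° N, longitude 55.50417° W.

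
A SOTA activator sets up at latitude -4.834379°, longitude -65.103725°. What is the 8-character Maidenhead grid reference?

FI75kd79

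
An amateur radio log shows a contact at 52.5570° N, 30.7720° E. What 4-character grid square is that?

KO52

Add 180° to longitude and 90° to latitude: 210.77, 142.56.
Field (20°×10°, letters A–R): lon ⌊210.77/20⌋ = 10 → K; lat ⌊142.56/10⌋ = 14 → O.
Square (2°×1°, digits 0–9): lon ⌊10.77/2⌋ = 5; lat ⌊2.56/1⌋ = 2.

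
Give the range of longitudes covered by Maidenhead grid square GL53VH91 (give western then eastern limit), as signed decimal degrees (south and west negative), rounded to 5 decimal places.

-48.17500, -48.16667

Field G=6, L=11: +6·20° lon, +11·10° lat → SW at lon -60°, lat 20°.
Square 5, 3: +5·2° lon, +3·1° lat → SW at lon -50°, lat 23°.
Subsquare v=21, h=7: +21·0.0833333° lon, +7·0.0416667° lat → SW at lon -48.25°, lat 23.2917°.
Extended square 9, 1: +9·0.00833333° lon, +1·0.00416667° lat → SW at lon -48.175°, lat 23.2958°.
Cell spans 0.00833333° lon × 0.00416667° lat.
west -48.17500, east -48.16667.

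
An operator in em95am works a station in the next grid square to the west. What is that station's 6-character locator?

EM85xm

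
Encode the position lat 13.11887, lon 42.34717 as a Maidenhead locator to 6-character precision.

LK13ec

Add 180° to longitude and 90° to latitude: 222.3472, 103.1189.
Field: 222.3472/20 → 11 → L, 103.1189/10 → 10 → K; chars LK.
Square: 2.3472/2 → 1, 3.1189/1 → 3; chars 13.
Subsquare: 0.3472/0.0833333 → 4 → e, 0.1189/0.0416667 → 2 → c; chars ec.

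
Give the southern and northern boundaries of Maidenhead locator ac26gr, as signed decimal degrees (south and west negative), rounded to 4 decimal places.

-63.2917, -63.2500

Field A=0, C=2: +0·20° lon, +2·10° lat → SW at lon -180°, lat -70°.
Square 2, 6: +2·2° lon, +6·1° lat → SW at lon -176°, lat -64°.
Subsquare g=6, r=17: +6·0.0833333° lon, +17·0.0416667° lat → SW at lon -175.5°, lat -63.2917°.
Cell spans 0.0833333° lon × 0.0416667° lat.
south -63.2917, north -63.2500.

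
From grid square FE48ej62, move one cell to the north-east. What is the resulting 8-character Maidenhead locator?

FE48ej73

Longitude extended square 6; +1 → 7.
Latitude extended square 2; +1 → 3.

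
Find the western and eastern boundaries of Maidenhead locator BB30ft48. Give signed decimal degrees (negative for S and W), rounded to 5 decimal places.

Field B=1, B=1: +1·20° lon, +1·10° lat → SW at lon -160°, lat -80°.
Square 3, 0: +3·2° lon, +0·1° lat → SW at lon -154°, lat -80°.
Subsquare f=5, t=19: +5·0.0833333° lon, +19·0.0416667° lat → SW at lon -153.583°, lat -79.2083°.
Extended square 4, 8: +4·0.00833333° lon, +8·0.00416667° lat → SW at lon -153.55°, lat -79.175°.
Cell spans 0.00833333° lon × 0.00416667° lat.
west -153.55000, east -153.54167.

-153.55000, -153.54167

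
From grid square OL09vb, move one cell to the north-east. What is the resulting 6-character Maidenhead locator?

OL09wc

Longitude subsquare v = 21; +1 → 22 = w.
Latitude subsquare b = 1; +1 → 2 = c.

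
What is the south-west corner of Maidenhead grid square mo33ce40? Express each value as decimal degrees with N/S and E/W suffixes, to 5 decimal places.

53.16667° N, 66.20000° E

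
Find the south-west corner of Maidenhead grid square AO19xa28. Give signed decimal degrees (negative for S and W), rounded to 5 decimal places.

Field A=0, O=14: +0·20° lon, +14·10° lat → SW at lon -180°, lat 50°.
Square 1, 9: +1·2° lon, +9·1° lat → SW at lon -178°, lat 59°.
Subsquare x=23, a=0: +23·0.0833333° lon, +0·0.0416667° lat → SW at lon -176.083°, lat 59°.
Extended square 2, 8: +2·0.00833333° lon, +8·0.00416667° lat → SW at lon -176.067°, lat 59.0333°.
latitude 59.03333, longitude -176.06667.

59.03333, -176.06667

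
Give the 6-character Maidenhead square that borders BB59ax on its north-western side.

BC40xa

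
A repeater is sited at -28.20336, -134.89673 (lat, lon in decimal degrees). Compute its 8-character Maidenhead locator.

Shift to the Maidenhead origin (180°W, 90°S): lon 45.10327, lat 61.79664.
Field (20°×10°, letters A–R): lon ⌊45.10327/20⌋ = 2 → C; lat ⌊61.79664/10⌋ = 6 → G.
Square (2°×1°, digits 0–9): lon ⌊5.10327/2⌋ = 2; lat ⌊1.79664/1⌋ = 1.
Subsquare (5′×2.5′, letters a–x): lon ⌊1.10327/0.0833333⌋ = 13 → n; lat ⌊0.79664/0.0416667⌋ = 19 → t.
Extended square (30″×15″, digits 0–9): lon ⌊0.01994/0.00833333⌋ = 2; lat ⌊0.00497/0.00416667⌋ = 1.

CG21nt21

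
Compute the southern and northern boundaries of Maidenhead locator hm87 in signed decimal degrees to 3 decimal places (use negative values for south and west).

Field H=7, M=12: +7·20° lon, +12·10° lat → SW at lon -40°, lat 30°.
Square 8, 7: +8·2° lon, +7·1° lat → SW at lon -24°, lat 37°.
Cell spans 2° lon × 1° lat.
south 37.000, north 38.000.

37.000, 38.000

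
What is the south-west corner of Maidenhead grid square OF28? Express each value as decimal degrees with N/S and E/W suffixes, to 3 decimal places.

Field O=14, F=5: +14·20° lon, +5·10° lat → SW at lon 100°, lat -40°.
Square 2, 8: +2·2° lon, +8·1° lat → SW at lon 104°, lat -32°.
latitude 32.000° S, longitude 104.000° E.

32.000° S, 104.000° E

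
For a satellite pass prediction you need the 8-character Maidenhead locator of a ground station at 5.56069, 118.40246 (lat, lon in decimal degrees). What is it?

OJ95en84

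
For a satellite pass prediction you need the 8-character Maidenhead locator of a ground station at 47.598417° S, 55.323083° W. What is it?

GE22ij16

Add 180° to longitude and 90° to latitude: 124.67692, 42.40158.
Field: lon ⌊124.67692/20⌋ = 6 → G; lat ⌊42.40158/10⌋ = 4 → E.
Square: lon ⌊4.67692/2⌋ = 2; lat ⌊2.40158/1⌋ = 2.
Subsquare: lon ⌊0.67692/0.0833333⌋ = 8 → i; lat ⌊0.40158/0.0416667⌋ = 9 → j.
Extended square: lon ⌊0.01025/0.00833333⌋ = 1; lat ⌊0.02658/0.00416667⌋ = 6.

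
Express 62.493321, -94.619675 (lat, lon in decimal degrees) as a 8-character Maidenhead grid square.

EP22ql58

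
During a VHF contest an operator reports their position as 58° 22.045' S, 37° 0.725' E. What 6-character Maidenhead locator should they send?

Offset from 180°W / 90°S: lon 217.0121°, lat 31.6326°.
Field: lon ⌊217.0121/20⌋ = 10 → K; lat ⌊31.6326/10⌋ = 3 → D.
Square: lon ⌊17.0121/2⌋ = 8; lat ⌊1.6326/1⌋ = 1.
Subsquare: lon ⌊1.0121/0.0833333⌋ = 12 → m; lat ⌊0.6326/0.0416667⌋ = 15 → p.

KD81mp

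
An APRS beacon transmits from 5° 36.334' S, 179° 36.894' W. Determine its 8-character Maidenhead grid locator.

Offset from 180°W / 90°S: lon 0.38510°, lat 84.39443°.
Field: lon ⌊0.38510/20⌋ = 0 → A; lat ⌊84.39443/10⌋ = 8 → I.
Square: lon ⌊0.38510/2⌋ = 0; lat ⌊4.39443/1⌋ = 4.
Subsquare: lon ⌊0.38510/0.0833333⌋ = 4 → e; lat ⌊0.39443/0.0416667⌋ = 9 → j.
Extended square: lon ⌊0.05177/0.00833333⌋ = 6; lat ⌊0.01943/0.00416667⌋ = 4.

AI04ej64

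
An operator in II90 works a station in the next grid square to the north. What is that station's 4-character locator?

II91

Latitude square 0; +1 → 1.
The longitude characters are unchanged.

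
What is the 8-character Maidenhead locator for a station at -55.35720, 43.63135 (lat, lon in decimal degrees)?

LD14tp54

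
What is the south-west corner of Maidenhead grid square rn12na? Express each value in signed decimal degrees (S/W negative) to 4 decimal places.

42.0000, 163.0833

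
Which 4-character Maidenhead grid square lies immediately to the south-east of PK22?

Longitude square 2; +1 → 3.
Latitude square 2; −1 → 1.

PK31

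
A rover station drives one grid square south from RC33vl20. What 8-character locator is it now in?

Latitude extended square 0; −1 → -1, wraps to 9, carry into subsquare.
Latitude subsquare l = 11; −1 → 10 = k.
The longitude characters are unchanged.

RC33vk29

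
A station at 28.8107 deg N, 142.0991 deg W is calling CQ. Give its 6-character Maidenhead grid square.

Offset from 180°W / 90°S: lon 37.9009°, lat 118.8107°.
Field (20°×10°, letters A–R): 37.9009/20 → 1 → B, 118.8107/10 → 11 → L; chars BL.
Square (2°×1°, digits 0–9): 17.9009/2 → 8, 8.8107/1 → 8; chars 88.
Subsquare (5′×2.5′, letters a–x): 1.9009/0.0833333 → 22 → w, 0.8107/0.0416667 → 19 → t; chars wt.

BL88wt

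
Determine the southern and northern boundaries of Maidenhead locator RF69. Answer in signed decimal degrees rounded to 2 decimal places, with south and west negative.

Field R=17, F=5: +17·20° lon, +5·10° lat → SW at lon 160°, lat -40°.
Square 6, 9: +6·2° lon, +9·1° lat → SW at lon 172°, lat -31°.
Cell spans 2° lon × 1° lat.
south -31.00, north -30.00.

-31.00, -30.00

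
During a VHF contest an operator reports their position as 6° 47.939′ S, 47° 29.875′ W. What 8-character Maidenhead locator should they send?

Offset from 180°W / 90°S: lon 132.50208°, lat 83.20102°.
Field (20°×10°, letters A–R): 132.50208/20 → 6 → G, 83.20102/10 → 8 → I; chars GI.
Square (2°×1°, digits 0–9): 12.50208/2 → 6, 3.20102/1 → 3; chars 63.
Subsquare (5′×2.5′, letters a–x): 0.50208/0.0833333 → 6 → g, 0.20102/0.0416667 → 4 → e; chars ge.
Extended square (30″×15″, digits 0–9): 0.00208/0.00833333 → 0, 0.03435/0.00416667 → 8; chars 08.

GI63ge08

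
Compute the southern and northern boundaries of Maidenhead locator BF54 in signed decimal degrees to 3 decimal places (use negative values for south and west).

Field B=1, F=5: +1·20° lon, +5·10° lat → SW at lon -160°, lat -40°.
Square 5, 4: +5·2° lon, +4·1° lat → SW at lon -150°, lat -36°.
Cell spans 2° lon × 1° lat.
south -36.000, north -35.000.

-36.000, -35.000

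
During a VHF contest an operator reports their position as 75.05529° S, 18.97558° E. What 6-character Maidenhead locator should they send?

Shift to the Maidenhead origin (180°W, 90°S): lon 198.9756, lat 14.9447.
Field (20°×10°, letters A–R): lon ⌊198.9756/20⌋ = 9 → J; lat ⌊14.9447/10⌋ = 1 → B.
Square (2°×1°, digits 0–9): lon ⌊18.9756/2⌋ = 9; lat ⌊4.9447/1⌋ = 4.
Subsquare (5′×2.5′, letters a–x): lon ⌊0.9756/0.0833333⌋ = 11 → l; lat ⌊0.9447/0.0416667⌋ = 22 → w.

JB94lw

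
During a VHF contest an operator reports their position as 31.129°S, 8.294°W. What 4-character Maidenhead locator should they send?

Add 180° to longitude and 90° to latitude: 171.71, 58.87.
Field (20°×10°, letters A–R): lon ⌊171.71/20⌋ = 8 → I; lat ⌊58.87/10⌋ = 5 → F.
Square (2°×1°, digits 0–9): lon ⌊11.71/2⌋ = 5; lat ⌊8.87/1⌋ = 8.

IF58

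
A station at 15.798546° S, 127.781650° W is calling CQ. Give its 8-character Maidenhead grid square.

CH64ce68

Shift to the Maidenhead origin (180°W, 90°S): lon 52.21835, lat 74.20145.
Field: lon ⌊52.21835/20⌋ = 2 → C; lat ⌊74.20145/10⌋ = 7 → H.
Square: lon ⌊12.21835/2⌋ = 6; lat ⌊4.20145/1⌋ = 4.
Subsquare: lon ⌊0.21835/0.0833333⌋ = 2 → c; lat ⌊0.20145/0.0416667⌋ = 4 → e.
Extended square: lon ⌊0.05168/0.00833333⌋ = 6; lat ⌊0.03479/0.00416667⌋ = 8.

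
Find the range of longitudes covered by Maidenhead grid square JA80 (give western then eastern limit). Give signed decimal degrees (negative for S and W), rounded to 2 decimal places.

Field J=9, A=0: +9·20° lon, +0·10° lat → SW at lon 0°, lat -90°.
Square 8, 0: +8·2° lon, +0·1° lat → SW at lon 16°, lat -90°.
Cell spans 2° lon × 1° lat.
west 16.00, east 18.00.

16.00, 18.00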